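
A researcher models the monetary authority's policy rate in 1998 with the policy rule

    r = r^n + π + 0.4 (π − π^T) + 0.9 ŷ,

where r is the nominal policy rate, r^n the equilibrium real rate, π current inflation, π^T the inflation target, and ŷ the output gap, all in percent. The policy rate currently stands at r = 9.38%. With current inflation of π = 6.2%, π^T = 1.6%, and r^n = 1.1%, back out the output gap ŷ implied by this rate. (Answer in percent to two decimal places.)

0.9 ŷ = 9.38 − 1.1 − 6.2 − 0.4 × (6.2 − 1.6) = 0.24
ŷ = 0.24 / 0.9 = 0.27

0.27%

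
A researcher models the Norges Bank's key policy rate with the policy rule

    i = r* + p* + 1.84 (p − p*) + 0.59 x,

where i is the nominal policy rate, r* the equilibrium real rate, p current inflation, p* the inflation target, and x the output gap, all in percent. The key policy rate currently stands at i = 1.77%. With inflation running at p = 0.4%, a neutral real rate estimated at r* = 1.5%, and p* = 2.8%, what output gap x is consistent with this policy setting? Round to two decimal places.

3.20%

0.59 x = 1.77 − 1.5 − 2.8 − 1.84 × (0.4 − 2.8) = 1.886
x = 1.886 / 0.59 = 3.20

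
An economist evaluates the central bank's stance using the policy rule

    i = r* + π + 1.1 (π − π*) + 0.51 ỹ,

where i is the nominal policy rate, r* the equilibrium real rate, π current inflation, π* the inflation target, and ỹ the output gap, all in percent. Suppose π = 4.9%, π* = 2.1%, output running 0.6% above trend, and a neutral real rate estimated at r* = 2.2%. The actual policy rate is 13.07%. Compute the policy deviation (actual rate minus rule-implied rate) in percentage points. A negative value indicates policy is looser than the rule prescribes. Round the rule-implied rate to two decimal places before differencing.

Output 0.6% above potential → ỹ = 0.6.
i = 2.2 + 4.9 + 1.1 × (4.9 − 2.1) + 0.51 × 0.6
   = 2.2 + 4.9 + 3.08 + 0.306 = 10.49
Deviation = 13.07 − 10.49 = 2.58 pp.

2.58 pp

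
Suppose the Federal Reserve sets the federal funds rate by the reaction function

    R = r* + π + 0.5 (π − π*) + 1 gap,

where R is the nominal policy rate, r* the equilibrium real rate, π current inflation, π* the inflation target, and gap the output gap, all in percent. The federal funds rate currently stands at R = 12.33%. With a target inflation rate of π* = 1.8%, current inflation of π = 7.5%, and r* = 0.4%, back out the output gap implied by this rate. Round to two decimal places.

1 gap = 12.33 − 0.4 − 7.5 − 0.5 × (7.5 − 1.8) = 1.58
gap = 1.58 / 1 = 1.58

1.58%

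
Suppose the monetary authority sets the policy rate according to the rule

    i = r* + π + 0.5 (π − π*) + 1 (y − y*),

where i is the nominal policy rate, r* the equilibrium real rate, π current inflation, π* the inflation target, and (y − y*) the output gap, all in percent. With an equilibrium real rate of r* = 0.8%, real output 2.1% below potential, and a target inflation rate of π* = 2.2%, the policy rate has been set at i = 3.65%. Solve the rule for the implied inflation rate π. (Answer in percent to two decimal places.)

Output 2.1% below potential → (y − y*) = -2.1.
Collecting π: i = r* + (1 + 0.5) π − 0.5 π* + 1 (y − y*)
1.5 π = 3.65 − 0.8 + 0.5 × 2.2 − 1 × (-2.1) = 6.05
π = 6.05 / 1.5 = 4.03

4.03%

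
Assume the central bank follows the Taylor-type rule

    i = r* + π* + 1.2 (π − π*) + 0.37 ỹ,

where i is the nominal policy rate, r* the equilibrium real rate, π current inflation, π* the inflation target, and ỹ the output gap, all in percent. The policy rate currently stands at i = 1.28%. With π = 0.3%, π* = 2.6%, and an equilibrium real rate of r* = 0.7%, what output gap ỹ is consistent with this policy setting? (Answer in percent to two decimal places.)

2.00%

0.37 ỹ = 1.28 − 0.7 − 2.6 − 1.2 × (0.3 − 2.6) = 0.74
ỹ = 0.74 / 0.37 = 2.00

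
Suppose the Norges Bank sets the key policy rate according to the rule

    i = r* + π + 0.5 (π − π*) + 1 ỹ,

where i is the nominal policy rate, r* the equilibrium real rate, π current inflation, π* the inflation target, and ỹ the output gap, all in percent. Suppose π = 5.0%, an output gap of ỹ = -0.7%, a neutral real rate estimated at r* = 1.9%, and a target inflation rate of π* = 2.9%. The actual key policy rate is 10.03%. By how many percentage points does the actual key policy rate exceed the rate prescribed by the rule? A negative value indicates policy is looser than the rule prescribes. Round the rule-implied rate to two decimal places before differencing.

2.78 pp

i = 1.9 + 5.0 + 0.5 × (5.0 − 2.9) + 1 × (-0.7)
   = 1.9 + 5 + 1.05 − 0.7 = 7.25
Deviation = 10.03 − 7.25 = 2.78 pp.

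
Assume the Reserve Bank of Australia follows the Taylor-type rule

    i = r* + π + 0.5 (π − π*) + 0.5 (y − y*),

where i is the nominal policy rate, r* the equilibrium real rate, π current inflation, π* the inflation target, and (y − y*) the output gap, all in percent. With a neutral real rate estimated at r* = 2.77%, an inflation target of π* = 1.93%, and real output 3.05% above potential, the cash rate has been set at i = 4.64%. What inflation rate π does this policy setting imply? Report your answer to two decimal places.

0.87%

Output 3.05% above potential → (y − y*) = 3.05.
Collecting π: i = r* + (1 + 0.5) π − 0.5 π* + 0.5 (y − y*)
1.5 π = 4.64 − 2.77 + 0.5 × 1.93 − 0.5 × 3.05 = 1.31
π = 1.31 / 1.5 = 0.87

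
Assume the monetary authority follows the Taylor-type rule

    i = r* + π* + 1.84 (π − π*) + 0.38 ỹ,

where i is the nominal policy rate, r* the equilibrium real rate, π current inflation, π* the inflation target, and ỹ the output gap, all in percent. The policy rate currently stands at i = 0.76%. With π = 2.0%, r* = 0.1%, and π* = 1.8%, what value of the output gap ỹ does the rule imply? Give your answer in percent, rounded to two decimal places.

0.38 ỹ = 0.76 − 0.1 − 1.8 − 1.84 × (2.0 − 1.8) = -1.508
ỹ = -1.508 / 0.38 = -3.97

-3.97%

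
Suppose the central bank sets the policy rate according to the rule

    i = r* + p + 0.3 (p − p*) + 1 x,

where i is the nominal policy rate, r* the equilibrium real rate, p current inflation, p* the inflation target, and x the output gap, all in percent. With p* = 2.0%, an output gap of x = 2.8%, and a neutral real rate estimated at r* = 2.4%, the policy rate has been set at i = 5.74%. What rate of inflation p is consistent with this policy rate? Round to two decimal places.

0.88%

Collecting p: i = r* + (1 + 0.3) p − 0.3 p* + 1 x
1.3 p = 5.74 − 2.4 + 0.3 × 2.0 − 1 × 2.8 = 1.14
p = 1.14 / 1.3 = 0.88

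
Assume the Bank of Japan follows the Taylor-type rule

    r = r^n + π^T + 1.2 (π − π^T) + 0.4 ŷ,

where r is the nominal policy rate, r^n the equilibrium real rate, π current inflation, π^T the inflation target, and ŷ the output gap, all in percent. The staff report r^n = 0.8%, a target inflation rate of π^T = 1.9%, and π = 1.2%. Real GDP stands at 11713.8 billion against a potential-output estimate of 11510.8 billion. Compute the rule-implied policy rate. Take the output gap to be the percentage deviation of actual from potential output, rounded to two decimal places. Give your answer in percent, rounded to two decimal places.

Output gap = 100 × (11713.8 − 11510.8) / 11510.8 = 1.76%.
r = 0.80 + 1.90 + 1.2 × (1.20 − 1.90) + 0.4 × 1.76
   = 0.80 + 1.9 − 0.84 + 0.704 = 2.56

2.56%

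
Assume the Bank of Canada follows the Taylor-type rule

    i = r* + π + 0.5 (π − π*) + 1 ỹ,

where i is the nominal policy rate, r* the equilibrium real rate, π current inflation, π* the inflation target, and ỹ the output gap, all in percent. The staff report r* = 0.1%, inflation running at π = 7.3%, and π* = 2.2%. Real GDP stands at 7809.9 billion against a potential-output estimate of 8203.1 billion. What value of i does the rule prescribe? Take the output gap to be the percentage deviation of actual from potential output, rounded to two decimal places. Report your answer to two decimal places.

5.16%

Output gap = 100 × (7809.9 − 8203.1) / 8203.1 = -4.79%.
i = 0.10 + 7.30 + 0.5 × (7.30 − 2.20) + 1 × (-4.79)
   = 0.10 + 7.3 + 2.55 − 4.79 = 5.16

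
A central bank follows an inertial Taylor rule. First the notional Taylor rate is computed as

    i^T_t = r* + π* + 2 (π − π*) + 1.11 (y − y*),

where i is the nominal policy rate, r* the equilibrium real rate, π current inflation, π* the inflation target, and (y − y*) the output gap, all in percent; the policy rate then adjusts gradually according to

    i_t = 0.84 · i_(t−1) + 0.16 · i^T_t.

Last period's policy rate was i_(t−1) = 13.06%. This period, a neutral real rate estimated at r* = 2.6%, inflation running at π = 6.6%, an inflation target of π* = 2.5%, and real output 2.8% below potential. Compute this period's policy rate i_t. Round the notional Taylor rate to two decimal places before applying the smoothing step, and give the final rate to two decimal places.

12.60%

Output 2.8% below potential → (y − y*) = -2.8.
i^T_t = 2.6 + 2.5 + 2 × (6.6 − 2.5) + 1.11 × (-2.8)
   = 2.6 + 2.5 + 8.2 − 3.108 = 10.19
i_t = 0.84 × 13.06 + 0.16 × 10.19 = 10.9704 + 1.6304 = 12.60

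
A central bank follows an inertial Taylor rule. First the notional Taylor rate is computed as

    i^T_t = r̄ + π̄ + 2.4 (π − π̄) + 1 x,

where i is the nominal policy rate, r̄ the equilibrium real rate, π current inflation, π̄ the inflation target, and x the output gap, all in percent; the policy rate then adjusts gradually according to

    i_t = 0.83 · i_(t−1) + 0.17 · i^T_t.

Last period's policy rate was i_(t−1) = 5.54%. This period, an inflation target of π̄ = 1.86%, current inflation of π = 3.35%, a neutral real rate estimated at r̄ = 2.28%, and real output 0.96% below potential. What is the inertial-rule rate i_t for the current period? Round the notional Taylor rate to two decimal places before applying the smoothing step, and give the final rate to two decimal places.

Output 0.96% below potential → x = -0.96.
i^T_t = 2.28 + 1.86 + 2.4 × (3.35 − 1.86) + 1 × (-0.96)
   = 2.28 + 1.86 + 3.576 − 0.96 = 6.76
i_t = 0.83 × 5.54 + 0.17 × 6.76 = 4.5982 + 1.1492 = 5.75

5.75%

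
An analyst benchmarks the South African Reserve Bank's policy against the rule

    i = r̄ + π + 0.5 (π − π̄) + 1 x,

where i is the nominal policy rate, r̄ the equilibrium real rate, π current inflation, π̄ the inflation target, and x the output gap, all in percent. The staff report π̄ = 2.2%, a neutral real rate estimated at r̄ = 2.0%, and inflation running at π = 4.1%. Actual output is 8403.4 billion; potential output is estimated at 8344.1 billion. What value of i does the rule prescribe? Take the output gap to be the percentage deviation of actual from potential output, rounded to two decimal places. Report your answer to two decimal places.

Output gap = 100 × (8403.4 − 8344.1) / 8344.1 = 0.71%.
i = 2.00 + 4.10 + 0.5 × (4.10 − 2.20) + 1 × 0.71
   = 2.00 + 4.1 + 0.95 + 0.71 = 7.76

7.76%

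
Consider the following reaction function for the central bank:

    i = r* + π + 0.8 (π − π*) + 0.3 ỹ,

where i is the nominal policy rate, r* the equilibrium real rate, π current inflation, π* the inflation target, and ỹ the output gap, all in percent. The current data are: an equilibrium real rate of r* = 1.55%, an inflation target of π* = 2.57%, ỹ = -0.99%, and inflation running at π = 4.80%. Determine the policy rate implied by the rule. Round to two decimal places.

7.84%

i = 1.55 + 4.80 + 0.8 × (4.80 − 2.57) + 0.3 × (-0.99)
   = 1.55 + 4.8 + 1.784 − 0.297 = 7.84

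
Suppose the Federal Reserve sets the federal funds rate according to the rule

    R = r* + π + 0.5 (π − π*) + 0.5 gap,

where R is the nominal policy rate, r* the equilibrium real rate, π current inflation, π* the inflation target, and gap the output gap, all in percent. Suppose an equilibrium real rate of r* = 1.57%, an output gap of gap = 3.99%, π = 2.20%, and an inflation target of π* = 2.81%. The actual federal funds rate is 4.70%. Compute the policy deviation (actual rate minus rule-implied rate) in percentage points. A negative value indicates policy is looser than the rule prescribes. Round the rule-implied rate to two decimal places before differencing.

R = 1.57 + 2.20 + 0.5 × (2.20 − 2.81) + 0.5 × 3.99
   = 1.57 + 2.2 − 0.305 + 1.995 = 5.46
Deviation = 4.70 − 5.46 = -0.76 pp.

-0.76 pp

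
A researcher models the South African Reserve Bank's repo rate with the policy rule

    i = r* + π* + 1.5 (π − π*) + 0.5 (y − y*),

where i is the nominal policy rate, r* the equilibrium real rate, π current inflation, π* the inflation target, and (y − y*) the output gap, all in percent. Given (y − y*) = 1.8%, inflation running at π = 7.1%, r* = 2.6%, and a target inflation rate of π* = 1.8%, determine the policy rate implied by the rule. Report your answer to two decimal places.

13.25%

i = 2.6 + 1.8 + 1.5 × (7.1 − 1.8) + 0.5 × 1.8
   = 2.6 + 1.8 + 7.95 + 0.9 = 13.25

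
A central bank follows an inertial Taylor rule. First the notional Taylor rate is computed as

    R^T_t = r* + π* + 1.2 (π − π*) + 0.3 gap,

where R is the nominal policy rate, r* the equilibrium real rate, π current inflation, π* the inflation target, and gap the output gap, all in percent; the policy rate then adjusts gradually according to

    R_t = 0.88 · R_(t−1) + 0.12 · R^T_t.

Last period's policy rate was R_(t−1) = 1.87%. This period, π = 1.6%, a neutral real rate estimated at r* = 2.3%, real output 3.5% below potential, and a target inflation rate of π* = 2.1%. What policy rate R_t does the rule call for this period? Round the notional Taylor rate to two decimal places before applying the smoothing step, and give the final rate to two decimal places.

1.98%

Output 3.5% below potential → gap = -3.5.
R^T_t = 2.3 + 2.1 + 1.2 × (1.6 − 2.1) + 0.3 × (-3.5)
   = 2.3 + 2.1 − 0.6 − 1.05 = 2.75
R_t = 0.88 × 1.87 + 0.12 × 2.75 = 1.6456 + 0.33 = 1.98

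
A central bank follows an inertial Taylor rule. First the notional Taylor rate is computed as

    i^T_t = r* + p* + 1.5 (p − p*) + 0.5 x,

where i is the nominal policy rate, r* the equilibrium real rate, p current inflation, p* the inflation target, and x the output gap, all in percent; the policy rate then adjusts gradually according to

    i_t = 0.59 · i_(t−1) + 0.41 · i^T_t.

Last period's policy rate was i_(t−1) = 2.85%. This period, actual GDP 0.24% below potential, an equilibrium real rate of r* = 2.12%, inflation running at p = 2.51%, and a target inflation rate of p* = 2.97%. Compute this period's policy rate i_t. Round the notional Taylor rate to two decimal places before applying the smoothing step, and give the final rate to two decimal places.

Output 0.24% below potential → x = -0.24.
i^T_t = 2.12 + 2.97 + 1.5 × (2.51 − 2.97) + 0.5 × (-0.24)
   = 2.12 + 2.97 − 0.69 − 0.12 = 4.28
i_t = 0.59 × 2.85 + 0.41 × 4.28 = 1.6815 + 1.7548 = 3.44

3.44%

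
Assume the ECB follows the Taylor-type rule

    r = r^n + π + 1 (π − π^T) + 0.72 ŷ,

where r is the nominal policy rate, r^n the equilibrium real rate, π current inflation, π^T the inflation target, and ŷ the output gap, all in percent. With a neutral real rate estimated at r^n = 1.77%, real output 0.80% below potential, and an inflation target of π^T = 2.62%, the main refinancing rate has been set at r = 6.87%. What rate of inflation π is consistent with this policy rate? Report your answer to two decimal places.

4.15%

Output 0.80% below potential → ŷ = -0.80.
Collecting π: r = r^n + (1 + 1) π − 1 π^T + 0.72 ŷ
2 π = 6.87 − 1.77 + 1 × 2.62 − 0.72 × (-0.80) = 8.296
π = 8.296 / 2 = 4.15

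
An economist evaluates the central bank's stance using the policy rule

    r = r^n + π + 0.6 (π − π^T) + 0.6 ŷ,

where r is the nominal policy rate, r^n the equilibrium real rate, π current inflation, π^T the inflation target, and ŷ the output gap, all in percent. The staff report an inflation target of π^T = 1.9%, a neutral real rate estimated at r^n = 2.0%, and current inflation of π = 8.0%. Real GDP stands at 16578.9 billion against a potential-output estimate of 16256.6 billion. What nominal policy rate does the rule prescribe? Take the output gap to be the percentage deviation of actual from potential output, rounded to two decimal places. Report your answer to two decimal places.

Output gap = 100 × (16578.9 − 16256.6) / 16256.6 = 1.98%.
r = 2.00 + 8.00 + 0.6 × (8.00 − 1.90) + 0.6 × 1.98
   = 2.00 + 8 + 3.66 + 1.188 = 14.85

14.85%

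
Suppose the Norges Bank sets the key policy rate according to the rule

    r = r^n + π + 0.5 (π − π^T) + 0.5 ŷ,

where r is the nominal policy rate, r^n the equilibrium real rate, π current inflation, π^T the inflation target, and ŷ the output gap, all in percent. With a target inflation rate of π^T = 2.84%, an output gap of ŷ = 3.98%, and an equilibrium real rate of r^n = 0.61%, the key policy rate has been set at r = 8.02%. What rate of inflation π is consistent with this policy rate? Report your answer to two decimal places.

Collecting π: r = r^n + (1 + 0.5) π − 0.5 π^T + 0.5 ŷ
1.5 π = 8.02 − 0.61 + 0.5 × 2.84 − 0.5 × 3.98 = 6.84
π = 6.84 / 1.5 = 4.56

4.56%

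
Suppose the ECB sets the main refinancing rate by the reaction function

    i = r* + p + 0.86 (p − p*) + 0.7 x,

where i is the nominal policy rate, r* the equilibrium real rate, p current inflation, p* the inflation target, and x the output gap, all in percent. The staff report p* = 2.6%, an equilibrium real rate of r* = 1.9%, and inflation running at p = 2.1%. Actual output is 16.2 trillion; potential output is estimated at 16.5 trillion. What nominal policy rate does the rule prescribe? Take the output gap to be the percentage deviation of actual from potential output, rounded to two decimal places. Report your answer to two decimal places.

2.30%

Output gap = 100 × (16.2 − 16.5) / 16.5 = -1.82%.
i = 1.90 + 2.10 + 0.86 × (2.10 − 2.60) + 0.7 × (-1.82)
   = 1.90 + 2.1 − 0.43 − 1.274 = 2.30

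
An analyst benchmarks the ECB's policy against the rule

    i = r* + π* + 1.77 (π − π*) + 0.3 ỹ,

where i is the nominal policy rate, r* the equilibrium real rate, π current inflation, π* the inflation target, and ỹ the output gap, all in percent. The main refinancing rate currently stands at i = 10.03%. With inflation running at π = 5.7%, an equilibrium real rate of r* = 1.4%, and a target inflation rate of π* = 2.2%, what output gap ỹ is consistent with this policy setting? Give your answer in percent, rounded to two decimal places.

0.3 ỹ = 10.03 − 1.4 − 2.2 − 1.77 × (5.7 − 2.2) = 0.235
ỹ = 0.235 / 0.3 = 0.78

0.78%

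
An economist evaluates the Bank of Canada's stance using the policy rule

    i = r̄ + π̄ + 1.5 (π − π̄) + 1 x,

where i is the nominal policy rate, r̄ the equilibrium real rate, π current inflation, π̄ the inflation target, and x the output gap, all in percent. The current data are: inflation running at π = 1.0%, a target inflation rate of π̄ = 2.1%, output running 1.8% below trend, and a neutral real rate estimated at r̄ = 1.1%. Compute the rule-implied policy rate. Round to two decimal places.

Output 1.8% below potential → x = -1.8.
i = 1.1 + 2.1 + 1.5 × (1.0 − 2.1) + 1 × (-1.8)
   = 1.1 + 2.1 − 1.65 − 1.8 = -0.25

-0.25%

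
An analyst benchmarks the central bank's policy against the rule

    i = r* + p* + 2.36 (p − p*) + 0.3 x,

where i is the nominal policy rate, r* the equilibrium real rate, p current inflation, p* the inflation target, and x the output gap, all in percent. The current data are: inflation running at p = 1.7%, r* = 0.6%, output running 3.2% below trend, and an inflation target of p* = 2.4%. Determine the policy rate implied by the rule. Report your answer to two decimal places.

0.39%

Output 3.2% below potential → x = -3.2.
i = 0.6 + 2.4 + 2.36 × (1.7 − 2.4) + 0.3 × (-3.2)
   = 0.6 + 2.4 − 1.652 − 0.96 = 0.39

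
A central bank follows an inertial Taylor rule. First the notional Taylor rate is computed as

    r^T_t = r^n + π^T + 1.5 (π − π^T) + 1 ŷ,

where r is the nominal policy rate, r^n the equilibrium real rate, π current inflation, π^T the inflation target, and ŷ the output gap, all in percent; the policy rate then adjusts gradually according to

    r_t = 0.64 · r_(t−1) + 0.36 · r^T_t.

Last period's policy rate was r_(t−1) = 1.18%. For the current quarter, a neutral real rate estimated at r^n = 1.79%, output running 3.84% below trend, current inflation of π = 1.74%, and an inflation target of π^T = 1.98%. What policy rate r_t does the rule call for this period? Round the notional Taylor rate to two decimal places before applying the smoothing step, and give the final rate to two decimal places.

0.60%

Output 3.84% below potential → ŷ = -3.84.
r^T_t = 1.79 + 1.98 + 1.5 × (1.74 − 1.98) + 1 × (-3.84)
   = 1.79 + 1.98 − 0.36 − 3.84 = -0.43
r_t = 0.64 × 1.18 + 0.36 × (-0.43) = 0.7552 − 0.1548 = 0.60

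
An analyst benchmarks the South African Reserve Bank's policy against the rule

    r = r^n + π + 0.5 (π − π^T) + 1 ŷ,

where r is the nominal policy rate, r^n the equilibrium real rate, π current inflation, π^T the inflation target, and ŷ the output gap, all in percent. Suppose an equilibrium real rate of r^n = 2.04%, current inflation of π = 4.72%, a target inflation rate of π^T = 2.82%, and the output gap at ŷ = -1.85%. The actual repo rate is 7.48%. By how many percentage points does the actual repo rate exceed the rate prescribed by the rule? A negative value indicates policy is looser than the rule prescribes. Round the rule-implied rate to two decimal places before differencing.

1.62 pp

r = 2.04 + 4.72 + 0.5 × (4.72 − 2.82) + 1 × (-1.85)
   = 2.04 + 4.72 + 0.95 − 1.85 = 5.86
Deviation = 7.48 − 5.86 = 1.62 pp.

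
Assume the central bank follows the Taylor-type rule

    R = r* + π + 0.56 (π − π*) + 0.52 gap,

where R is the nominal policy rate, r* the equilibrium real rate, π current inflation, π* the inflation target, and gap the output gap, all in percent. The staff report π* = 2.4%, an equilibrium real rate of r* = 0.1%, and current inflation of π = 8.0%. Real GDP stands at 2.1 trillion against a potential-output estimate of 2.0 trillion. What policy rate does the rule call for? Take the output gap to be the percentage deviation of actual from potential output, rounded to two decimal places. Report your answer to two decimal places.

Output gap = 100 × (2.1 − 2.0) / 2.0 = 5.00%.
R = 0.10 + 8.00 + 0.56 × (8.00 − 2.40) + 0.52 × 5.00
   = 0.10 + 8 + 3.136 + 2.6 = 13.84

13.84%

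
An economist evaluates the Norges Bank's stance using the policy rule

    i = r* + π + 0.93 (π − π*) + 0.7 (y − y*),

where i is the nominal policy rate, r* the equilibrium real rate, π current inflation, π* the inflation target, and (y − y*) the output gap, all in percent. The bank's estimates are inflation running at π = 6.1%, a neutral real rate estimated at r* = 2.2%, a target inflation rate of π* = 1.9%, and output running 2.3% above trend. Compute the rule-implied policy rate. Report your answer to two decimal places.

Output 2.3% above potential → (y − y*) = 2.3.
i = 2.2 + 6.1 + 0.93 × (6.1 − 1.9) + 0.7 × 2.3
   = 2.2 + 6.1 + 3.906 + 1.61 = 13.82

13.82%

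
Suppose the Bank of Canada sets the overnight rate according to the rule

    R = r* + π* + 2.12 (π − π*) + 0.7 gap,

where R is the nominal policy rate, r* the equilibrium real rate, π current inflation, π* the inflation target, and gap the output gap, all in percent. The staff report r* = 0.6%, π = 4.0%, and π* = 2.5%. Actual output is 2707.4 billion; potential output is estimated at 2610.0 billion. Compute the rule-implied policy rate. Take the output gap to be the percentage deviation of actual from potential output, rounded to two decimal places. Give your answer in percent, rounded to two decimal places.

Output gap = 100 × (2707.4 − 2610.0) / 2610.0 = 3.73%.
R = 0.60 + 2.50 + 2.12 × (4.00 − 2.50) + 0.7 × 3.73
   = 0.60 + 2.5 + 3.18 + 2.611 = 8.89

8.89%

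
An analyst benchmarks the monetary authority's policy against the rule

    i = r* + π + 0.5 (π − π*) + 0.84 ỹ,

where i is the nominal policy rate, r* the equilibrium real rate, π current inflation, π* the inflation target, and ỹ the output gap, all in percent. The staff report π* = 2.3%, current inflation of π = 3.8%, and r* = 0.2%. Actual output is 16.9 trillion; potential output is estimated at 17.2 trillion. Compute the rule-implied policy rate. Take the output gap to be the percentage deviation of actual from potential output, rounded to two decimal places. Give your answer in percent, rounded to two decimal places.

3.29%

Output gap = 100 × (16.9 − 17.2) / 17.2 = -1.74%.
i = 0.20 + 3.80 + 0.5 × (3.80 − 2.30) + 0.84 × (-1.74)
   = 0.20 + 3.8 + 0.75 − 1.4616 = 3.29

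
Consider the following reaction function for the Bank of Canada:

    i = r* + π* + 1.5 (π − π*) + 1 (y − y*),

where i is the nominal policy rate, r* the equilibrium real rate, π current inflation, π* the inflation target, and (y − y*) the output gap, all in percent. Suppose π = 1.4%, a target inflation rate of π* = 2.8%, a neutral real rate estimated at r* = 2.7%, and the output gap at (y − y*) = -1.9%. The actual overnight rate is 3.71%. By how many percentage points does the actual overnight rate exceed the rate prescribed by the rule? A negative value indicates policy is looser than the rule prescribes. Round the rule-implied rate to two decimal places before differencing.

2.21 pp

i = 2.7 + 2.8 + 1.5 × (1.4 − 2.8) + 1 × (-1.9)
   = 2.7 + 2.8 − 2.1 − 1.9 = 1.50
Deviation = 3.71 − 1.50 = 2.21 pp.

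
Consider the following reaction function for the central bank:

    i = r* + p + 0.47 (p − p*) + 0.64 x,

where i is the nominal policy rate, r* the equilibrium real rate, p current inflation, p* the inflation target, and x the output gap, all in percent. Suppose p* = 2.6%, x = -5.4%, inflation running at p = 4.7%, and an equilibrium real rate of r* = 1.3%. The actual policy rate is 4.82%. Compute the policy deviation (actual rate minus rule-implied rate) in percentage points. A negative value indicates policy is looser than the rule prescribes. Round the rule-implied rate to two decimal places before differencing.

i = 1.3 + 4.7 + 0.47 × (4.7 − 2.6) + 0.64 × (-5.4)
   = 1.3 + 4.7 + 0.987 − 3.456 = 3.53
Deviation = 4.82 − 3.53 = 1.29 pp.

1.29 pp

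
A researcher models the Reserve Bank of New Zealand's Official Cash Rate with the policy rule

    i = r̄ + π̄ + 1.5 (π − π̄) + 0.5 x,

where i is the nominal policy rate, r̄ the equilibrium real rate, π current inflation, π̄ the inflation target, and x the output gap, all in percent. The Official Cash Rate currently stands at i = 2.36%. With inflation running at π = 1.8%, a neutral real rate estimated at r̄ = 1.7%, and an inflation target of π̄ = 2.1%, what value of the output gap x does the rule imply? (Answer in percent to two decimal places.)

-1.98%

0.5 x = 2.36 − 1.7 − 2.1 − 1.5 × (1.8 − 2.1) = -0.99
x = -0.99 / 0.5 = -1.98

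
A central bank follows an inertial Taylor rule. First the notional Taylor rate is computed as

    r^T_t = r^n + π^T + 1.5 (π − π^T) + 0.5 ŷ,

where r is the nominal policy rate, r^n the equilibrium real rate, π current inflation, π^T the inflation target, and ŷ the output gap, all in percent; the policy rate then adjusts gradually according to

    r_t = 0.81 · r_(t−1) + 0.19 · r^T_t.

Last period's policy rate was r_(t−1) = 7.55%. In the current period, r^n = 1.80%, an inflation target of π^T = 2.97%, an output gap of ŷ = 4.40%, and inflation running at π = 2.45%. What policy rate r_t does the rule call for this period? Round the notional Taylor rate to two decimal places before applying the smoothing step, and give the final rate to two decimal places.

7.29%

r^T_t = 1.80 + 2.97 + 1.5 × (2.45 − 2.97) + 0.5 × 4.40
   = 1.80 + 2.97 − 0.78 + 2.2 = 6.19
r_t = 0.81 × 7.55 + 0.19 × 6.19 = 6.1155 + 1.1761 = 7.29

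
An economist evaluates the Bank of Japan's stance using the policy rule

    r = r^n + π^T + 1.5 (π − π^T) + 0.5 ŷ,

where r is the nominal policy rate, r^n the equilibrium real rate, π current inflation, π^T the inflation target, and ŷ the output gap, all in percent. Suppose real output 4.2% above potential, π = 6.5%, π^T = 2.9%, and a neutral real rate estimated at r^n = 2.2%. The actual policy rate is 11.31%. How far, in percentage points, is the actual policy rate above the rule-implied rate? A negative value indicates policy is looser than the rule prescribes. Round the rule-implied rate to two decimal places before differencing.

-1.29 pp

Output 4.2% above potential → ŷ = 4.2.
r = 2.2 + 2.9 + 1.5 × (6.5 − 2.9) + 0.5 × 4.2
   = 2.2 + 2.9 + 5.4 + 2.1 = 12.60
Deviation = 11.31 − 12.60 = -1.29 pp.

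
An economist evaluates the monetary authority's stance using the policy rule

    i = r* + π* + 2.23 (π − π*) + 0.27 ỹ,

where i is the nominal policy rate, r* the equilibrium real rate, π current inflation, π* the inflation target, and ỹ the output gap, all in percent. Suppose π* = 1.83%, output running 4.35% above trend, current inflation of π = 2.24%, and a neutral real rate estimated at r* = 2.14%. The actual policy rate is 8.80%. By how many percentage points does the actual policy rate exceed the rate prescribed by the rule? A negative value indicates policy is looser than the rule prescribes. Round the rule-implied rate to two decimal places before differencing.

2.74 pp

Output 4.35% above potential → ỹ = 4.35.
i = 2.14 + 1.83 + 2.23 × (2.24 − 1.83) + 0.27 × 4.35
   = 2.14 + 1.83 + 0.9143 + 1.1745 = 6.06
Deviation = 8.80 − 6.06 = 2.74 pp.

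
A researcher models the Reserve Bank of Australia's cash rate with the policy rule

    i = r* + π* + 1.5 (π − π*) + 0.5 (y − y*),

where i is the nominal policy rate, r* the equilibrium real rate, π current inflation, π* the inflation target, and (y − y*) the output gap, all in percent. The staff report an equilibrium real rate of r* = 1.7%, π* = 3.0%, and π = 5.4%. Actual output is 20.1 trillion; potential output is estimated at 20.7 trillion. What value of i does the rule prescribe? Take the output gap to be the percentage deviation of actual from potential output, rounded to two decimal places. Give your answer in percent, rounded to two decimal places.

Output gap = 100 × (20.1 − 20.7) / 20.7 = -2.90%.
i = 1.70 + 3.00 + 1.5 × (5.40 − 3.00) + 0.5 × (-2.90)
   = 1.70 + 3 + 3.6 − 1.45 = 6.85

6.85%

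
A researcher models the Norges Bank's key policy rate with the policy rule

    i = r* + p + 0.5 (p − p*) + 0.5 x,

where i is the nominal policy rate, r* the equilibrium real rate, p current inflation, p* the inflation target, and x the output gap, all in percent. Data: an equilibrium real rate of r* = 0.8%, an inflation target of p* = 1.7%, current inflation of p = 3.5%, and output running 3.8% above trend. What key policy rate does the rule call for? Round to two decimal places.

7.10%

Output 3.8% above potential → x = 3.8.
i = 0.8 + 3.5 + 0.5 × (3.5 − 1.7) + 0.5 × 3.8
   = 0.8 + 3.5 + 0.9 + 1.9 = 7.10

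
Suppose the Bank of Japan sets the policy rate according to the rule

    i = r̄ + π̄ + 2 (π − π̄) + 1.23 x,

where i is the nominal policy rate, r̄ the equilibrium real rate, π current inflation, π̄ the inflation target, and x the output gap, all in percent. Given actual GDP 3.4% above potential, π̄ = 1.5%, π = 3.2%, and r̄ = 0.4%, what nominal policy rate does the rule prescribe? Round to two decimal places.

9.48%

Output 3.4% above potential → x = 3.4.
i = 0.4 + 1.5 + 2 × (3.2 − 1.5) + 1.23 × 3.4
   = 0.4 + 1.5 + 3.4 + 4.182 = 9.48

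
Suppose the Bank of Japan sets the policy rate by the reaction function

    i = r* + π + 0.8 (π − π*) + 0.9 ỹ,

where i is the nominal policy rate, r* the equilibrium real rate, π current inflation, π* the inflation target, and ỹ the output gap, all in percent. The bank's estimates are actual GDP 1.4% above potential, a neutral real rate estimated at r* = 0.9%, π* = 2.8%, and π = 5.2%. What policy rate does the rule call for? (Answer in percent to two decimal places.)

Output 1.4% above potential → ỹ = 1.4.
i = 0.9 + 5.2 + 0.8 × (5.2 − 2.8) + 0.9 × 1.4
   = 0.9 + 5.2 + 1.92 + 1.26 = 9.28

9.28%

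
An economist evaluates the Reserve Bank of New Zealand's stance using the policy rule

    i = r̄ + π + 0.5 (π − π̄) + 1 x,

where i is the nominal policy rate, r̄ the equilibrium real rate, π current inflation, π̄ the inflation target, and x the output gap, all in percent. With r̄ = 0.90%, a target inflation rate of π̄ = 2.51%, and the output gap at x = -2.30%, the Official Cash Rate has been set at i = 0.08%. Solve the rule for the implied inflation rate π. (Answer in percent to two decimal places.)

1.82%

Collecting π: i = r̄ + (1 + 0.5) π − 0.5 π̄ + 1 x
1.5 π = 0.08 − 0.90 + 0.5 × 2.51 − 1 × (-2.30) = 2.735
π = 2.735 / 1.5 = 1.82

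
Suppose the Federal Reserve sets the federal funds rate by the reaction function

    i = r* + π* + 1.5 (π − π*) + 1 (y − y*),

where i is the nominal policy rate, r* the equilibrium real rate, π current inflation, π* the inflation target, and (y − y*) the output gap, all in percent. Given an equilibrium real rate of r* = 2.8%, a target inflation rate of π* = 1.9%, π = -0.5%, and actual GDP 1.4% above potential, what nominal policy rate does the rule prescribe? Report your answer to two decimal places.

2.50%

Output 1.4% above potential → (y − y*) = 1.4.
i = 2.8 + 1.9 + 1.5 × (-0.5 − 1.9) + 1 × 1.4
   = 2.8 + 1.9 − 3.6 + 1.4 = 2.50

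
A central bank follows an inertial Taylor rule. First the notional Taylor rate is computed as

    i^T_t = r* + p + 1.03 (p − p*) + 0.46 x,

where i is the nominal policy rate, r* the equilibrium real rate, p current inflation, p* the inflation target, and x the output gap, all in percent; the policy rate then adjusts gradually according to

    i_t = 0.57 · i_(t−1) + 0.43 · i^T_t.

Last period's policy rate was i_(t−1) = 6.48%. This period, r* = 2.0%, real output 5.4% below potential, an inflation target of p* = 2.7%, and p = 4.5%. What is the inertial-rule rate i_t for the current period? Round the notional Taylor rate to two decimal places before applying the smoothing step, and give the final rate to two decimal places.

Output 5.4% below potential → x = -5.4.
i^T_t = 2.0 + 4.5 + 1.03 × (4.5 − 2.7) + 0.46 × (-5.4)
   = 2.0 + 4.5 + 1.854 − 2.484 = 5.87
i_t = 0.57 × 6.48 + 0.43 × 5.87 = 3.6936 + 2.5241 = 6.22

6.22%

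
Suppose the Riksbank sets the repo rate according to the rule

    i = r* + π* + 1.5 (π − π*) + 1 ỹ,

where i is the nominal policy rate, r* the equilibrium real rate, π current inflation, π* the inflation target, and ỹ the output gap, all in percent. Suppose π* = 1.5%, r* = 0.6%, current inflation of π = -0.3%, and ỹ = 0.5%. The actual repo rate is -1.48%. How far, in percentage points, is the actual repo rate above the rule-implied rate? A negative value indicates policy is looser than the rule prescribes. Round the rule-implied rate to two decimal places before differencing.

i = 0.6 + 1.5 + 1.5 × (-0.3 − 1.5) + 1 × 0.5
   = 0.6 + 1.5 − 2.7 + 0.5 = -0.10
Deviation = -1.48 − (-0.10) = -1.38 pp.

-1.38 pp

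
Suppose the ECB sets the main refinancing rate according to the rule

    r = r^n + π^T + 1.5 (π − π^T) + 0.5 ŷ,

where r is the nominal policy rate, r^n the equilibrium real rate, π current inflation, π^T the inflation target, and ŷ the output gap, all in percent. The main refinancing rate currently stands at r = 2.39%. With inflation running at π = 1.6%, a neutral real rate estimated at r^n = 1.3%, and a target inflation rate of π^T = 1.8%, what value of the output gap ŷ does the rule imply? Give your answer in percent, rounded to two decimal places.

-0.82%

0.5 ŷ = 2.39 − 1.3 − 1.8 − 1.5 × (1.6 − 1.8) = -0.41
ŷ = -0.41 / 0.5 = -0.82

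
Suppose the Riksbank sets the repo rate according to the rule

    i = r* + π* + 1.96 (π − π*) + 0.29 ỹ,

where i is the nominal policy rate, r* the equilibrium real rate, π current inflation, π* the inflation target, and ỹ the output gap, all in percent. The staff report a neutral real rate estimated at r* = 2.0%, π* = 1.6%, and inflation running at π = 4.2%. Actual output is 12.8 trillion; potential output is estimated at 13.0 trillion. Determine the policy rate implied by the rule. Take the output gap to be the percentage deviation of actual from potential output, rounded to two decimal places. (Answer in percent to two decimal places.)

8.25%

Output gap = 100 × (12.8 − 13.0) / 13.0 = -1.54%.
i = 2.00 + 1.60 + 1.96 × (4.20 − 1.60) + 0.29 × (-1.54)
   = 2.00 + 1.6 + 5.096 − 0.4466 = 8.25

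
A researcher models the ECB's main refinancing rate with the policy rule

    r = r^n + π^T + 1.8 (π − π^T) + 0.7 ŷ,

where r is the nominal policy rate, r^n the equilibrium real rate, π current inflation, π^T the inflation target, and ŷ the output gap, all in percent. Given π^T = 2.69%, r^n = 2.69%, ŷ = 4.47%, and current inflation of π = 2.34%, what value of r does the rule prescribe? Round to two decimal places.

7.88%

r = 2.69 + 2.69 + 1.8 × (2.34 − 2.69) + 0.7 × 4.47
   = 2.69 + 2.69 − 0.63 + 3.129 = 7.88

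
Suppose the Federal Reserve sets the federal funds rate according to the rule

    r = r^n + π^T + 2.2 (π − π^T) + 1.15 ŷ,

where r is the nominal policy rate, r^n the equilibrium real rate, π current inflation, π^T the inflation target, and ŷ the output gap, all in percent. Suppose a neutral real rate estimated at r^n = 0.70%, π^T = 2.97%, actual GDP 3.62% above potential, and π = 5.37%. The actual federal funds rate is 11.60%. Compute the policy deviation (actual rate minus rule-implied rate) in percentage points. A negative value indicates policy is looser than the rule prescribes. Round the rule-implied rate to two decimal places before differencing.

-1.51 pp

Output 3.62% above potential → ŷ = 3.62.
r = 0.70 + 2.97 + 2.2 × (5.37 − 2.97) + 1.15 × 3.62
   = 0.70 + 2.97 + 5.28 + 4.163 = 13.11
Deviation = 11.60 − 13.11 = -1.51 pp.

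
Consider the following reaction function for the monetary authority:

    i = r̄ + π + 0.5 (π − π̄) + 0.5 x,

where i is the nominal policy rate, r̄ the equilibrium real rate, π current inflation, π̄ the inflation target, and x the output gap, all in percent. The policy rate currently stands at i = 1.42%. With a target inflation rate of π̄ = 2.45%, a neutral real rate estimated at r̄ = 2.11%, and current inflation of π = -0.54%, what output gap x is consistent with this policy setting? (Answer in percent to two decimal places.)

0.5 x = 1.42 − 2.11 − (-0.54) − 0.5 × ((-0.54) − 2.45) = 1.345
x = 1.345 / 0.5 = 2.69

2.69%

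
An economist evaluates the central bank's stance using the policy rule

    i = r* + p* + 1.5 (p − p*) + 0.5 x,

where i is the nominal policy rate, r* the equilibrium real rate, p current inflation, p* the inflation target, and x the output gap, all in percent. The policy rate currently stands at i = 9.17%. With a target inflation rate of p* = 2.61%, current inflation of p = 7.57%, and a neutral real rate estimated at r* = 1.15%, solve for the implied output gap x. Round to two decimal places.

0.5 x = 9.17 − 1.15 − 2.61 − 1.5 × (7.57 − 2.61) = -2.03
x = -2.03 / 0.5 = -4.06

-4.06%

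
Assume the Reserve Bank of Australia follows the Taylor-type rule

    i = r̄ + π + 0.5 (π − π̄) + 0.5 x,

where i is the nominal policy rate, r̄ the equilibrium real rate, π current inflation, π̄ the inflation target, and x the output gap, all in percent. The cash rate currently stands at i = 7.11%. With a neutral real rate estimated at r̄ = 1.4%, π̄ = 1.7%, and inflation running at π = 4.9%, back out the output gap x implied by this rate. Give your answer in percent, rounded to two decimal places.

0.5 x = 7.11 − 1.4 − 4.9 − 0.5 × (4.9 − 1.7) = -0.79
x = -0.79 / 0.5 = -1.58

-1.58%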